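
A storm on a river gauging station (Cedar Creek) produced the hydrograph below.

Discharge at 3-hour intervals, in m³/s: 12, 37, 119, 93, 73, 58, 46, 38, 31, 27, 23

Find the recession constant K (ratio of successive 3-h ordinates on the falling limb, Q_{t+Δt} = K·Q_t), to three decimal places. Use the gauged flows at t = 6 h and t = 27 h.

Using the recession-limb readings at t = 6 h and t = 27 h: Q falls from 119 to 27 m³/s over 7 intervals.
K = (Q₂/Q₁)^(1/7) = (27/119)^(1/7) = 0.809.

K ≈ 0.809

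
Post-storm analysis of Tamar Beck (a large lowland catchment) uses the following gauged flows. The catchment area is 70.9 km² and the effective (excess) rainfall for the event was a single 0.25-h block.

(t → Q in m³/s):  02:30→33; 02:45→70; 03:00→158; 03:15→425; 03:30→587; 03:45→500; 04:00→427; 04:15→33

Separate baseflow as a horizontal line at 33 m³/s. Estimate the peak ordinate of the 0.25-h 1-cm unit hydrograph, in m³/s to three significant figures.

Direct runoff: 0.0, 37.0, 125.0, 392.0, 554.0, 467.0, 394.0, 0.0 m³/s; ΣQ_DR = 1969 m³/s, peak = 554.0 m³/s.
Runoff depth d = ΣQ_DR·Δt / A = 1969 × 900 / (70.9 km²) = 24.99 mm.
The 1-cm UH is the DRH scaled by (10 mm)/d, so U_p = 554.0 × 10/24.99 = 222 m³/s.

U_p ≈ 222 m³/s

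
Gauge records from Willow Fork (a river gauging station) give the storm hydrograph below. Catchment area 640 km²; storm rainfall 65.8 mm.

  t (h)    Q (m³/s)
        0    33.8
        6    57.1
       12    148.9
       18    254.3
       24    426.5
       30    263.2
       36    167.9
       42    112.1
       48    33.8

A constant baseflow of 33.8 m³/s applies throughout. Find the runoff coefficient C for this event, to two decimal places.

ΣQ_DR = 1193 m³/s; V = ΣQ_DR·Δt = 2.578 × 10^7 m³.
Runoff depth d = V / A = 40.28 mm.
C = d / P = 40.28 / 65.8 = 0.61.

C ≈ 0.61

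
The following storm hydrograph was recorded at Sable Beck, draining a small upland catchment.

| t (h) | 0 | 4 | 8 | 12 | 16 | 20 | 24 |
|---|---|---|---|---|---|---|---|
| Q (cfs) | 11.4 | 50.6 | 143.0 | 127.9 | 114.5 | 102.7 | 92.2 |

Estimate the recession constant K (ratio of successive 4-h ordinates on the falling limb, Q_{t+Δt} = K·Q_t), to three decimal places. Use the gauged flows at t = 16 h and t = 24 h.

K ≈ 0.897

Using the recession-limb readings at t = 16 h and t = 24 h: Q falls from 114.5 to 92.2 cfs over 2 intervals.
K = (Q₂/Q₁)^(1/2) = (92.2/114.5)^(1/2) = 0.897.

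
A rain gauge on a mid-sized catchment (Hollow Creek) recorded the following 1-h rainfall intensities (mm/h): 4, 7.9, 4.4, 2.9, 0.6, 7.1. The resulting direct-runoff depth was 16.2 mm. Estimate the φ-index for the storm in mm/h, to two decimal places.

Only the 5 blocks with intensity above φ contribute runoff: 4, 7.9, 4.4, 2.9, 7.1 mm/h.
Σ(I−φ)·Δt = d  ⇒  (4+7.9+4.4+2.9+7.1 − 5φ)·1 = 16.2
φ = (26.30 − 16.2/1) / 5 = 2.02 mm/h.

φ ≈ 2.02 mm/h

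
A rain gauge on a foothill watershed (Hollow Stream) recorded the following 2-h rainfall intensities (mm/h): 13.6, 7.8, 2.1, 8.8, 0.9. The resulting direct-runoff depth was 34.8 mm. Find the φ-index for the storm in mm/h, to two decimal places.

Only the 3 blocks with intensity above φ contribute runoff: 13.6, 7.8, 8.8 mm/h.
Σ(I−φ)·Δt = d  ⇒  (13.6+7.8+8.8 − 3φ)·2 = 34.8
φ = (30.20 − 34.8/2) / 3 = 4.27 mm/h.

φ ≈ 4.27 mm/h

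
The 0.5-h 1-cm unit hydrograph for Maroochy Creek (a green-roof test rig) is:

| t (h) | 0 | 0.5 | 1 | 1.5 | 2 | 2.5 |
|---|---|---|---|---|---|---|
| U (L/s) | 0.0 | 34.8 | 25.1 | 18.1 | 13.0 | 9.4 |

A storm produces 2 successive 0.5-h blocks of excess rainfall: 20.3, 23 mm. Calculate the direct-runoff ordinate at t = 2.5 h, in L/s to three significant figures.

By discrete convolution, Q_j = Σ (P_i / 10 mm) · U_{j−i}.
At t = 2.5 h (j=5): Q = (20.3/10)·9.4 + (23/10)·13.0 = 49.0 L/s.

Q ≈ 49.0 L/s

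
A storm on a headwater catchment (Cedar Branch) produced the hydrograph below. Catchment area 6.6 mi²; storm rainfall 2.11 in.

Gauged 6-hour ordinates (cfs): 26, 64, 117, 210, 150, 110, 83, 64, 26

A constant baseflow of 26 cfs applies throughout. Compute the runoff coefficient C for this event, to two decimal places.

ΣQ_DR = 616.0 cfs; V = ΣQ_DR·Δt = 1.331 × 10^7 ft³.
Runoff depth d = V / A = 0.8678 in.
C = d / P = 0.8678 / 2.11 = 0.41.

C ≈ 0.41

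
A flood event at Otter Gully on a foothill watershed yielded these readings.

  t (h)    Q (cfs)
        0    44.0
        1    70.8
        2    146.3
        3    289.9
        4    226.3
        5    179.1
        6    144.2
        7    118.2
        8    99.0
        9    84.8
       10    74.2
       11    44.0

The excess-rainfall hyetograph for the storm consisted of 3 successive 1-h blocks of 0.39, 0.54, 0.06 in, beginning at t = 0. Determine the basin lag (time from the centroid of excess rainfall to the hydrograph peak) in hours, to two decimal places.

t_L ≈ 1.83 h

Centroid of excess rainfall: t_c = Σ P_i·t̄_i / ΣP_i = 1.1667 h (block centres at 0.5, 1.5, 2.5 h).
Hydrograph peak occurs at t = 3 h, so basin lag t_L = 3 − 1.1667 = 1.83 h.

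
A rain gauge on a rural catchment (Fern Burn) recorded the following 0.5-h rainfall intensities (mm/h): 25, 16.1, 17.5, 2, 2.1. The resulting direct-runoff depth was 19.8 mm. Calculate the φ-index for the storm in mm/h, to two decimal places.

Only the 3 blocks with intensity above φ contribute runoff: 25, 16.1, 17.5 mm/h.
Σ(I−φ)·Δt = d  ⇒  (25+16.1+17.5 − 3φ)·0.5 = 19.8
φ = (58.60 − 19.8/0.5) / 3 = 6.33 mm/h.

φ ≈ 6.33 mm/h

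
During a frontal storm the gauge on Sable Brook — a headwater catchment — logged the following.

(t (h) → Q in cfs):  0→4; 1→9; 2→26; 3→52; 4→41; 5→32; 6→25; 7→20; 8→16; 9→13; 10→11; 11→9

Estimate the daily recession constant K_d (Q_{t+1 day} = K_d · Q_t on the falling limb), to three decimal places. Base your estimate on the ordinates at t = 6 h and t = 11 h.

Between t = 6 h and t = 11 h the flow falls from 25 to 9 cfs over 5×1 h = 5 h.
Per-interval ratio K = (9/25)^(1/5) = 0.8152; K_d = K^(24/1) = 0.007.

K_d ≈ 0.007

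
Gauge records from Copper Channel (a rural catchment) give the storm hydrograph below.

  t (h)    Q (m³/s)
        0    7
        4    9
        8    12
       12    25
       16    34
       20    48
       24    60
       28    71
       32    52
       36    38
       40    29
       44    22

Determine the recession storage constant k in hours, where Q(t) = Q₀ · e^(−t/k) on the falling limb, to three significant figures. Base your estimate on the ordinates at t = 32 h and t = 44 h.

On the falling limb, Q drops from 52 to 22 m³/s between t = 32 h and t = 44 h (Δt = 12 h).
k = −Δt / ln(Q₂/Q₁) = −12 / ln(22/52) = 14.0 h.

k ≈ 14.0 h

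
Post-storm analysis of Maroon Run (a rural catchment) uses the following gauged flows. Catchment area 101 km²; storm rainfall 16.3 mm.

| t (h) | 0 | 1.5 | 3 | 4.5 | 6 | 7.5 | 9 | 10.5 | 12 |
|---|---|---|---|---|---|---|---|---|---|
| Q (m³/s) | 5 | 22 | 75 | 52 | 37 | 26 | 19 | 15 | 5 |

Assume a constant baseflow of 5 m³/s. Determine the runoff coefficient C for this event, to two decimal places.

C ≈ 0.69

ΣQ_DR = 211.0 m³/s; V = ΣQ_DR·Δt = 1.139 × 10^6 m³.
Runoff depth d = V / A = 11.28 mm.
C = d / P = 11.28 / 16.3 = 0.69.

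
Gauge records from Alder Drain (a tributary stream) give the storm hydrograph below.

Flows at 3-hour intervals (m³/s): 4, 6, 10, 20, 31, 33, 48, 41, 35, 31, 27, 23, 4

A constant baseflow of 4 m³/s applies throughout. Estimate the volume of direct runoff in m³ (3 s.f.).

V ≈ 2.82 × 10^6 m³

Direct-runoff ordinates (Q − Q_b): 0.0, 2.0, 6.0, 16.0, 27.0, 29.0, 44.0, 37.0, 31.0, 27.0, 23.0, 19.0, 0.0 m³/s.
ΣQ_DR = 261.0 m³/s.
With Δt = 3 h = 10800 s, V = ΣQ_DR · Δt = 261.0 × 10800 = 2.82 × 10^6 m³.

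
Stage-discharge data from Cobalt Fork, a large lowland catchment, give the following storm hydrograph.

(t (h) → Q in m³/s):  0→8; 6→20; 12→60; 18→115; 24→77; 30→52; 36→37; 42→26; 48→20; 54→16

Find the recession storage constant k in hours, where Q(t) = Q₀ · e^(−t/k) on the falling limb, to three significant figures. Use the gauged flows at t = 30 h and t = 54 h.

k ≈ 20.4 h

On the falling limb, Q drops from 52 to 16 m³/s between t = 30 h and t = 54 h (Δt = 24 h).
k = −Δt / ln(Q₂/Q₁) = −24 / ln(16/52) = 20.4 h.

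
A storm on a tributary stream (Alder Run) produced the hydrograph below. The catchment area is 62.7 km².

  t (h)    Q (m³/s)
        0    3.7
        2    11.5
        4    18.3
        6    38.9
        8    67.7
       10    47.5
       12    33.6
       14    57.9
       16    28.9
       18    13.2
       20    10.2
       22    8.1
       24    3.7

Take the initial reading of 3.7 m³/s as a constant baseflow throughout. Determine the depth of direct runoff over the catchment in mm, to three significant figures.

Direct runoff: 0.0, 7.8, 14.6, 35.2, 64.0, 43.8, 29.9, 54.2, 25.2, 9.5, 6.5, 4.4, 0.0 m³/s; ΣQ_DR = 295.1 m³/s.
V = ΣQ_DR · Δt = 295.1 × 7200 s = 2.125 × 10^6 m³.
Over A = 62.7 km², depth = V / A = 33.9 mm.

d ≈ 33.9 mm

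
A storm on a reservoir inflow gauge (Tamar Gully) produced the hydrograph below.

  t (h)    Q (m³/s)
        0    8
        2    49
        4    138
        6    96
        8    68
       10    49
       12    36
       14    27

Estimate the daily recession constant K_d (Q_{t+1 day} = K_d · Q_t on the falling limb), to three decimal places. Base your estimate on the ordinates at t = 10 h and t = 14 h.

K_d ≈ 0.028

Between t = 10 h and t = 14 h the flow falls from 49 to 27 m³/s over 2×2 h = 4 h.
Per-interval ratio K = (27/49)^(1/2) = 0.7423; K_d = K^(24/2) = 0.028.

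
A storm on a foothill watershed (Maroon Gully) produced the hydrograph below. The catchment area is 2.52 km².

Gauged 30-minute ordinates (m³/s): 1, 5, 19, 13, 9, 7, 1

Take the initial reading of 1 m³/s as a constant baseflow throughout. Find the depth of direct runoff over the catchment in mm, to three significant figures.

Direct runoff: 0.0, 4.0, 18.0, 12.0, 8.0, 6.0, 0.0 m³/s; ΣQ_DR = 48.00 m³/s.
V = ΣQ_DR · Δt = 48.00 × 1800 s = 86400 m³.
Over A = 2.52 km², depth = V / A = 34.3 mm.

d ≈ 34.3 mm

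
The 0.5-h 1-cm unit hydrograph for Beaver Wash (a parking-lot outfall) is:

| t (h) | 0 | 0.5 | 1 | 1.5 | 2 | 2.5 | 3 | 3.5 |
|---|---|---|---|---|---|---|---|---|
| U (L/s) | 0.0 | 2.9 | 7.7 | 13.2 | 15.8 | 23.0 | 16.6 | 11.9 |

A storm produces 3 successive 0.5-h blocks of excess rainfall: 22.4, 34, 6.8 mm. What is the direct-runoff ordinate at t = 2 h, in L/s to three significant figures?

Q ≈ 85.5 L/s

By discrete convolution, Q_j = Σ (P_i / 10 mm) · U_{j−i}.
At t = 2 h (j=4): Q = (22.4/10)·15.8 + (34/10)·13.2 + (6.8/10)·7.7 = 85.5 L/s.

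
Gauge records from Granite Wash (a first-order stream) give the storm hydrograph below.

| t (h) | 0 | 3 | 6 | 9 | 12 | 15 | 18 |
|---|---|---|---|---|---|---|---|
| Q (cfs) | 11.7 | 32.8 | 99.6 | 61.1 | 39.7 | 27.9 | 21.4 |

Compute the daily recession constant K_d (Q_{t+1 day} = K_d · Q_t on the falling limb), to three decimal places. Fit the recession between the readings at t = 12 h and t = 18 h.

K_d ≈ 0.084

Between t = 12 h and t = 18 h the flow falls from 39.7 to 21.4 cfs over 2×3 h = 6 h.
Per-interval ratio K = (21.4/39.7)^(1/2) = 0.7342; K_d = K^(24/3) = 0.084.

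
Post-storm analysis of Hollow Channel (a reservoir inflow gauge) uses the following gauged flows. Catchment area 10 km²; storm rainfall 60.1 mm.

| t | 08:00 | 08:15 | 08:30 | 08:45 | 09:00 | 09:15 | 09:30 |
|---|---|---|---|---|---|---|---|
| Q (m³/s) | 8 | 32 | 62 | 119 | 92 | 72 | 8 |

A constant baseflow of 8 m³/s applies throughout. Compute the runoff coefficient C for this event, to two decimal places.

C ≈ 0.50

ΣQ_DR = 337.0 m³/s; V = ΣQ_DR·Δt = 3.033 × 10^5 m³.
Runoff depth d = V / A = 30.33 mm.
C = d / P = 30.33 / 60.1 = 0.50.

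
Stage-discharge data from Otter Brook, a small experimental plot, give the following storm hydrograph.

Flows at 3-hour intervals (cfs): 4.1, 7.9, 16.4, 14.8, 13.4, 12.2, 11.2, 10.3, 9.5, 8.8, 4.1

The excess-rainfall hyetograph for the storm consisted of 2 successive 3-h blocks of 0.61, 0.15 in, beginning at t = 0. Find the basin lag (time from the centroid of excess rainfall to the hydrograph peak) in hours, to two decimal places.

Centroid of excess rainfall: t_c = Σ P_i·t̄_i / ΣP_i = 2.0921 h (block centres at 1.5, 4.5 h).
Hydrograph peak occurs at t = 6 h, so basin lag t_L = 6 − 2.0921 = 3.91 h.

t_L ≈ 3.91 h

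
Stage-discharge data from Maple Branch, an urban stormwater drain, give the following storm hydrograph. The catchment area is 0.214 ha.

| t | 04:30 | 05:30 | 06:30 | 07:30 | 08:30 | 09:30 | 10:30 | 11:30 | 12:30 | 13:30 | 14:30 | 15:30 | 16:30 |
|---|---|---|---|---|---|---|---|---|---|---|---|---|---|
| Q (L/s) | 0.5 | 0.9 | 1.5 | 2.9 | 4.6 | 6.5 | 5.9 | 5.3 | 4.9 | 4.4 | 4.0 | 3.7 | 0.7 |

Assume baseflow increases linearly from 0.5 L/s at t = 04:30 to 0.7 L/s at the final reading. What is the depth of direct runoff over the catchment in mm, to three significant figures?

d ≈ 63.9 mm

Direct runoff: 0.00, 0.38, 0.97, 2.35, 4.03, 5.92, 5.30, 4.68, 4.27, 3.75, 3.33, 3.02, 0.00 L/s; ΣQ_DR = 38.00 L/s.
V = ΣQ_DR · Δt = 38.00 × 3600 s = 1.368 × 10^5 L.
Over A = 0.214 ha, depth = V / A = 63.9 mm.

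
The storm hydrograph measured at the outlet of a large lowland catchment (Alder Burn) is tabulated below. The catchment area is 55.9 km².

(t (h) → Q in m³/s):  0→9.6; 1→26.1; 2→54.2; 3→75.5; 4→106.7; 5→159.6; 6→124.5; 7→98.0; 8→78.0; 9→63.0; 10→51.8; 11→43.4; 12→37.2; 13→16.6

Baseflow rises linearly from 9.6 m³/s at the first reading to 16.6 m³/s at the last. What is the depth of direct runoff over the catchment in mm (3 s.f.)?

Direct runoff: 0.00, 15.96, 43.52, 64.28, 94.95, 147.31, 111.67, 84.63, 64.09, 48.55, 36.82, 27.88, 21.14, 0.00 m³/s; ΣQ_DR = 760.8 m³/s.
V = ΣQ_DR · Δt = 760.8 × 3600 s = 2.739 × 10^6 m³.
Over A = 55.9 km², depth = V / A = 49.0 mm.

d ≈ 49.0 mm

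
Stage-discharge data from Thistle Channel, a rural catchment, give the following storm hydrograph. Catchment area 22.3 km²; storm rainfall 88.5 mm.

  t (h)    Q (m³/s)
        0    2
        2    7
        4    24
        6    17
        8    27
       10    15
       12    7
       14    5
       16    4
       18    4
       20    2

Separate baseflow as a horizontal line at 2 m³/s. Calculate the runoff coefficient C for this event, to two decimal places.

ΣQ_DR = 92.00 m³/s; V = ΣQ_DR·Δt = 6.624 × 10^5 m³.
Runoff depth d = V / A = 29.70 mm.
C = d / P = 29.70 / 88.5 = 0.34.

C ≈ 0.34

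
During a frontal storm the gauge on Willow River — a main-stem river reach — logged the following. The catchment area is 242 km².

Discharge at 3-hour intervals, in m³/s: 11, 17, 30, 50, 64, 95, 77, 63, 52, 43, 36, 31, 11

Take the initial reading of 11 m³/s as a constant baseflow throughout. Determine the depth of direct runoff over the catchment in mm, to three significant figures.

Direct runoff: 0.0, 6.0, 19.0, 39.0, 53.0, 84.0, 66.0, 52.0, 41.0, 32.0, 25.0, 20.0, 0.0 m³/s; ΣQ_DR = 437.0 m³/s.
V = ΣQ_DR · Δt = 437.0 × 10800 s = 4.720 × 10^6 m³.
Over A = 242 km², depth = V / A = 19.5 mm.

d ≈ 19.5 mm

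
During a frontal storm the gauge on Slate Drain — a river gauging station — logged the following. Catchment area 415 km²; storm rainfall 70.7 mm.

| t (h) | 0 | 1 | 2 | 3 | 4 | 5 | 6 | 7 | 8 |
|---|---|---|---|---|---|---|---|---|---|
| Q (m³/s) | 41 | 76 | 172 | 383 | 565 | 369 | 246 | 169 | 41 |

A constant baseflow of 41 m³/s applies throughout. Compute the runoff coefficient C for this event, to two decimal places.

ΣQ_DR = 1693 m³/s; V = ΣQ_DR·Δt = 6.095 × 10^6 m³.
Runoff depth d = V / A = 14.69 mm.
C = d / P = 14.69 / 70.7 = 0.21.

C ≈ 0.21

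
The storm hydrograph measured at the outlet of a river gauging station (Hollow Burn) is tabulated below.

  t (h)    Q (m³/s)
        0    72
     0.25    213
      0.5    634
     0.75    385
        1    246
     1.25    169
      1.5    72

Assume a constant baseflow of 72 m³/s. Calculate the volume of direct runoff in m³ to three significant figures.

Direct-runoff ordinates (Q − Q_b): 0.0, 141.0, 562.0, 313.0, 174.0, 97.0, 0.0 m³/s.
ΣQ_DR = 1287 m³/s.
With Δt = 0.25 h = 900 s, V = ΣQ_DR · Δt = 1287 × 900 = 1.16 × 10^6 m³.

V ≈ 1.16 × 10^6 m³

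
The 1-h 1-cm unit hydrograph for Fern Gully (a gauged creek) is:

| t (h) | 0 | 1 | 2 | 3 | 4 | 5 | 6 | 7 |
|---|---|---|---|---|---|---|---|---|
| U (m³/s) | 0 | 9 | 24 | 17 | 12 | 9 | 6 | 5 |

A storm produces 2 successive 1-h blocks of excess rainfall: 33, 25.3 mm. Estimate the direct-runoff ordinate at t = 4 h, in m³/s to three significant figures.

Q ≈ 82.6 m³/s

By discrete convolution, Q_j = Σ (P_i / 10 mm) · U_{j−i}.
At t = 4 h (j=4): Q = (33/10)·12 + (25.3/10)·17 = 82.6 m³/s.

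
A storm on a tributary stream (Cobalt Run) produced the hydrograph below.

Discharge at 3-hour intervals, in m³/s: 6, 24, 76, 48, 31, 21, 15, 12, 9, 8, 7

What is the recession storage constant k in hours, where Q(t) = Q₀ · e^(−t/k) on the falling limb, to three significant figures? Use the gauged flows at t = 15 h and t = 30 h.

k ≈ 13.7 h

On the falling limb, Q drops from 21 to 7 m³/s between t = 15 h and t = 30 h (Δt = 15 h).
k = −Δt / ln(Q₂/Q₁) = −15 / ln(7/21) = 13.7 h.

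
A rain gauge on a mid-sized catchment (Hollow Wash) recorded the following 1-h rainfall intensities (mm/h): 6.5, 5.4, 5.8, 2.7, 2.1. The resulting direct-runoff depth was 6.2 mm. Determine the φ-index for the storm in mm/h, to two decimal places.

Only the 3 blocks with intensity above φ contribute runoff: 6.5, 5.4, 5.8 mm/h.
Σ(I−φ)·Δt = d  ⇒  (6.5+5.4+5.8 − 3φ)·1 = 6.2
φ = (17.70 − 6.2/1) / 3 = 3.83 mm/h.

φ ≈ 3.83 mm/h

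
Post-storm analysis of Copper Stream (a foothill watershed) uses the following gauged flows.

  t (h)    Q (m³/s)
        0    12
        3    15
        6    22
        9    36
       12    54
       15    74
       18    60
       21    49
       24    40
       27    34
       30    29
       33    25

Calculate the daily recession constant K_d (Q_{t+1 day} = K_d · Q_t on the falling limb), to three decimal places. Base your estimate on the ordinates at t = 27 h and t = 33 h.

Between t = 27 h and t = 33 h the flow falls from 34 to 25 m³/s over 2×3 h = 6 h.
Per-interval ratio K = (25/34)^(1/2) = 0.8575; K_d = K^(24/3) = 0.292.

K_d ≈ 0.292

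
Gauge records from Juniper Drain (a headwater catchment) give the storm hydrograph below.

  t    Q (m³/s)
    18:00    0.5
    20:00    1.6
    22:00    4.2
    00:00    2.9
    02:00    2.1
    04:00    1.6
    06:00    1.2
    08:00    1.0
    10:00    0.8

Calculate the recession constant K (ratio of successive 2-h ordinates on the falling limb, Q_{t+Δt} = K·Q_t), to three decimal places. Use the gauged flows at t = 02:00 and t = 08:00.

Using the recession-limb readings at t = 02:00 and t = 08:00: Q falls from 2.1 to 1.0 m³/s over 3 intervals.
K = (Q₂/Q₁)^(1/3) = (1.0/2.1)^(1/3) = 0.781.

K ≈ 0.781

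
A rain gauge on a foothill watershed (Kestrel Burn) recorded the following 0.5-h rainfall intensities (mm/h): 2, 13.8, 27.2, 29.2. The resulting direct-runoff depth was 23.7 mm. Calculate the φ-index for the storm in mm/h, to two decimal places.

Only the 3 blocks with intensity above φ contribute runoff: 13.8, 27.2, 29.2 mm/h.
Σ(I−φ)·Δt = d  ⇒  (13.8+27.2+29.2 − 3φ)·0.5 = 23.7
φ = (70.20 − 23.7/0.5) / 3 = 7.60 mm/h.

φ ≈ 7.60 mm/h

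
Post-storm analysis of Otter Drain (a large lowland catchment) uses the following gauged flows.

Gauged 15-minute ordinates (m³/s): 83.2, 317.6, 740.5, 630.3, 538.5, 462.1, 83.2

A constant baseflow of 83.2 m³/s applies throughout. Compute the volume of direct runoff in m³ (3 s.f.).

Direct-runoff ordinates (Q − Q_b): 0.0, 234.4, 657.3, 547.1, 455.3, 378.9, 0.0 m³/s.
ΣQ_DR = 2273 m³/s.
With Δt = 0.25 h = 900 s, V = ΣQ_DR · Δt = 2273 × 900 = 2.05 × 10^6 m³.

V ≈ 2.05 × 10^6 m³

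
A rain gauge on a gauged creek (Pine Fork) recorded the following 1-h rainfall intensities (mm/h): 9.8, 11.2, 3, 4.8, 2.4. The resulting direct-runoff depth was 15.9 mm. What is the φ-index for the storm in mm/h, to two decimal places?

φ ≈ 3.30 mm/h

Only the 3 blocks with intensity above φ contribute runoff: 9.8, 11.2, 4.8 mm/h.
Σ(I−φ)·Δt = d  ⇒  (9.8+11.2+4.8 − 3φ)·1 = 15.9
φ = (25.80 − 15.9/1) / 3 = 3.30 mm/h.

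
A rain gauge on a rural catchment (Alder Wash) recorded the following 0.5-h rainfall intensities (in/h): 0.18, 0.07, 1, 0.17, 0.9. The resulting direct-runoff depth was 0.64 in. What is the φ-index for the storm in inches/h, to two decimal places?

φ ≈ 0.31 in/h

Only the 2 blocks with intensity above φ contribute runoff: 1, 0.9 in/h.
Σ(I−φ)·Δt = d  ⇒  (1+0.9 − 2φ)·0.5 = 0.64
φ = (1.900 − 0.64/0.5) / 2 = 0.31 in/h.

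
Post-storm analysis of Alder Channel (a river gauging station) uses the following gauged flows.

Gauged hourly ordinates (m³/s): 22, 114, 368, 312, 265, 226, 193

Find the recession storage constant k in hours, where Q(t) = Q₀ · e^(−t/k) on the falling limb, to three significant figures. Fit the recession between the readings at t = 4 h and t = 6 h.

On the falling limb, Q drops from 265 to 193 m³/s between t = 4 h and t = 6 h (Δt = 2 h).
k = −Δt / ln(Q₂/Q₁) = −2 / ln(193/265) = 6.31 h.

k ≈ 6.31 h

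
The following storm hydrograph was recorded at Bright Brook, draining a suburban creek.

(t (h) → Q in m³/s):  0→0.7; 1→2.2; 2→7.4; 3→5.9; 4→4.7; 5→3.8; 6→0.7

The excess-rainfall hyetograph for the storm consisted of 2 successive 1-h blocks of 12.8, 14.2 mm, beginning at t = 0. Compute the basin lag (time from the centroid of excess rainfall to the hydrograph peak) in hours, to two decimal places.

t_L ≈ 0.97 h

Centroid of excess rainfall: t_c = Σ P_i·t̄_i / ΣP_i = 1.0259 h (block centres at 0.5, 1.5 h).
Hydrograph peak occurs at t = 2 h, so basin lag t_L = 2 − 1.0259 = 0.97 h.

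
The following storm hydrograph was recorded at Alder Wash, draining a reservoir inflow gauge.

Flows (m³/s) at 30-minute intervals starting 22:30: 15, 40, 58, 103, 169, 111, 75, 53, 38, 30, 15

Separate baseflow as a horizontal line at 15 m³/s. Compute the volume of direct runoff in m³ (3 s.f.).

Direct-runoff ordinates (Q − Q_b): 0.0, 25.0, 43.0, 88.0, 154.0, 96.0, 60.0, 38.0, 23.0, 15.0, 0.0 m³/s.
ΣQ_DR = 542.0 m³/s.
With Δt = 0.5 h = 1800 s, V = ΣQ_DR · Δt = 542.0 × 1800 = 9.76 × 10^5 m³.

V ≈ 9.76 × 10^5 m³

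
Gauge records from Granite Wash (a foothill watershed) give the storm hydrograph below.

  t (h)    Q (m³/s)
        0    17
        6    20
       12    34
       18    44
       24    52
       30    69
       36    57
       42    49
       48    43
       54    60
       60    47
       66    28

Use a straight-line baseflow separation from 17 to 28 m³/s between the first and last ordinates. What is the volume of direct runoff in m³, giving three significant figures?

Direct-runoff ordinates (Q − Q_b): 0.00, 2.00, 15.00, 24.00, 31.00, 47.00, 34.00, 25.00, 18.00, 34.00, 20.00, 0.00 m³/s.
ΣQ_DR = 250.0 m³/s.
With Δt = 6 h = 21600 s, V = ΣQ_DR · Δt = 250.0 × 21600 = 5.40 × 10^6 m³.

V ≈ 5.40 × 10^6 m³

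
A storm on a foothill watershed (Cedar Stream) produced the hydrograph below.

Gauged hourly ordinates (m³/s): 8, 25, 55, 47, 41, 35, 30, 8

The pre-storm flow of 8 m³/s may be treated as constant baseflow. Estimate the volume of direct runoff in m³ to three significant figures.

V ≈ 6.66 × 10^5 m³

Direct-runoff ordinates (Q − Q_b): 0.0, 17.0, 47.0, 39.0, 33.0, 27.0, 22.0, 0.0 m³/s.
ΣQ_DR = 185.0 m³/s.
With Δt = 1 h = 3600 s, V = ΣQ_DR · Δt = 185.0 × 3600 = 6.66 × 10^5 m³.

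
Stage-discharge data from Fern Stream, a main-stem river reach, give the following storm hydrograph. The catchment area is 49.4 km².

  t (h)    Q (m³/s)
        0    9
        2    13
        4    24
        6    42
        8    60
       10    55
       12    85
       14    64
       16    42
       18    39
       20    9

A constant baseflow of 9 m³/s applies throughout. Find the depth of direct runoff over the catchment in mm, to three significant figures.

d ≈ 50.0 mm

Direct runoff: 0.0, 4.0, 15.0, 33.0, 51.0, 46.0, 76.0, 55.0, 33.0, 30.0, 0.0 m³/s; ΣQ_DR = 343.0 m³/s.
V = ΣQ_DR · Δt = 343.0 × 7200 s = 2.470 × 10^6 m³.
Over A = 49.4 km², depth = V / A = 50.0 mm.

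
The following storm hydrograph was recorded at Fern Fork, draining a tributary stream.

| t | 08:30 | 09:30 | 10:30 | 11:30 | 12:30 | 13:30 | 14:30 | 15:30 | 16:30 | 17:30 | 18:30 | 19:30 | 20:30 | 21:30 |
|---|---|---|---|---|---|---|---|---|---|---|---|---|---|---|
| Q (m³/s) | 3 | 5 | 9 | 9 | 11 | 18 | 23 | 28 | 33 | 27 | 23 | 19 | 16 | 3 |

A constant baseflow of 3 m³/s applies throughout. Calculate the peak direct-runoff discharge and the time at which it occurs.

Subtracting baseflow gives direct-runoff ordinates: 0.0, 2.0, 6.0, 6.0, 8.0, 15.0, 20.0, 25.0, 30.0, 24.0, 20.0, 16.0, 13.0, 0.0 m³/s.
The maximum is 30.0 m³/s, occurring at the reading for t = 16:30.

Q_p = 30.0 m³/s at t = 16:30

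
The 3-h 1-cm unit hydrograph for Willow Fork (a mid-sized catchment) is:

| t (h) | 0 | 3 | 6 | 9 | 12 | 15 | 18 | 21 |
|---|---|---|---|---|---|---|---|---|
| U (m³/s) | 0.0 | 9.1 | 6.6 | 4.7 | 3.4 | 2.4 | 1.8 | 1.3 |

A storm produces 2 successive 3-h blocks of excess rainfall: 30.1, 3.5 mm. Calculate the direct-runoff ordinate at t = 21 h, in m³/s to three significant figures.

Q ≈ 4.54 m³/s

By discrete convolution, Q_j = Σ (P_i / 10 mm) · U_{j−i}.
At t = 21 h (j=7): Q = (30.1/10)·1.3 + (3.5/10)·1.8 = 4.54 m³/s.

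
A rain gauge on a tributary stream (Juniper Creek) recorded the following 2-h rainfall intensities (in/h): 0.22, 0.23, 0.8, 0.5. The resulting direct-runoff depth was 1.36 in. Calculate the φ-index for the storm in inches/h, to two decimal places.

φ ≈ 0.31 in/h

Only the 2 blocks with intensity above φ contribute runoff: 0.8, 0.5 in/h.
Σ(I−φ)·Δt = d  ⇒  (0.8+0.5 − 2φ)·2 = 1.36
φ = (1.300 − 1.36/2) / 2 = 0.31 in/h.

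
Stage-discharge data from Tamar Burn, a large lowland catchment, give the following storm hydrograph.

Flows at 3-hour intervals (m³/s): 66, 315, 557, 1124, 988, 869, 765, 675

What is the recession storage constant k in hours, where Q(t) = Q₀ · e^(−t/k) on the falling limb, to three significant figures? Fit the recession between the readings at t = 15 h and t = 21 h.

On the falling limb, Q drops from 869 to 675 m³/s between t = 15 h and t = 21 h (Δt = 6 h).
k = −Δt / ln(Q₂/Q₁) = −6 / ln(675/869) = 23.8 h.

k ≈ 23.8 h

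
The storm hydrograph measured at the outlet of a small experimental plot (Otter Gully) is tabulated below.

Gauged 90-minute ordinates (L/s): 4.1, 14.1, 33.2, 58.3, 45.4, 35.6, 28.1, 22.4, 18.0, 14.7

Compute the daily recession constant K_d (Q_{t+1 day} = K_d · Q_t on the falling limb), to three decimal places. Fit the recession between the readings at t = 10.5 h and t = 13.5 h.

K_d ≈ 0.034

Between t = 10.5 h and t = 13.5 h the flow falls from 22.4 to 14.7 L/s over 2×1.5 h = 3 h.
Per-interval ratio K = (14.7/22.4)^(1/2) = 0.8101; K_d = K^(24/1.5) = 0.034.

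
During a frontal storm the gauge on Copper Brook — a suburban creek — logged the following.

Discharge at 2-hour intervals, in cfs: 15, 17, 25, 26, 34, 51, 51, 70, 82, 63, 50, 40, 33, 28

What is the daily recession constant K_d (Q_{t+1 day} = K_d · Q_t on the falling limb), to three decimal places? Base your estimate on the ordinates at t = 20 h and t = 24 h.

Between t = 20 h and t = 24 h the flow falls from 50 to 33 cfs over 2×2 h = 4 h.
Per-interval ratio K = (33/50)^(1/2) = 0.8124; K_d = K^(24/2) = 0.083.

K_d ≈ 0.083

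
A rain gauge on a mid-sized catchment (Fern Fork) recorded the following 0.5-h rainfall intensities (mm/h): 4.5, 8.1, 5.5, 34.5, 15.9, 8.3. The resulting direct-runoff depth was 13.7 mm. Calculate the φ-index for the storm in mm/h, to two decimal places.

φ ≈ 11.50 mm/h

Only the 2 blocks with intensity above φ contribute runoff: 34.5, 15.9 mm/h.
Σ(I−φ)·Δt = d  ⇒  (34.5+15.9 − 2φ)·0.5 = 13.7
φ = (50.40 − 13.7/0.5) / 2 = 11.50 mm/h.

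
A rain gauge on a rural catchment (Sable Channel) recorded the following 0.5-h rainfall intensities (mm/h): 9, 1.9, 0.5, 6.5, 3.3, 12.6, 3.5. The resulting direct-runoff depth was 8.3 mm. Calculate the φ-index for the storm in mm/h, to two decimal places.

φ ≈ 3.83 mm/h

Only the 3 blocks with intensity above φ contribute runoff: 9, 6.5, 12.6 mm/h.
Σ(I−φ)·Δt = d  ⇒  (9+6.5+12.6 − 3φ)·0.5 = 8.3
φ = (28.10 − 8.3/0.5) / 3 = 3.83 mm/h.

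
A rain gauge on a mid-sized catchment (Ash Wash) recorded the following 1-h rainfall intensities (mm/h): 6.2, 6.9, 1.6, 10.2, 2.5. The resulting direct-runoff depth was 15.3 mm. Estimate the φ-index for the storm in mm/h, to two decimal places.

φ ≈ 2.67 mm/h

Only the 3 blocks with intensity above φ contribute runoff: 6.2, 6.9, 10.2 mm/h.
Σ(I−φ)·Δt = d  ⇒  (6.2+6.9+10.2 − 3φ)·1 = 15.3
φ = (23.30 − 15.3/1) / 3 = 2.67 mm/h.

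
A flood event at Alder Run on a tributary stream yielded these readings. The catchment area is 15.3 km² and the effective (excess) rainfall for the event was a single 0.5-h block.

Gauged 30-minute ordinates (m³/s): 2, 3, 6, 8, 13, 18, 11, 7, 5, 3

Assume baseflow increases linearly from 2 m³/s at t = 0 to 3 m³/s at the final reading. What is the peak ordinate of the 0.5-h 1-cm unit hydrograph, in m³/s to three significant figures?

U_p ≈ 25.7 m³/s

Direct runoff: 0.00, 0.89, 3.78, 5.67, 10.56, 15.44, 8.33, 4.22, 2.11, 0.00 m³/s; ΣQ_DR = 51.00 m³/s, peak = 15.44 m³/s.
Runoff depth d = ΣQ_DR·Δt / A = 51.00 × 1800 / (15.3 km²) = 6.000 mm.
The 1-cm UH is the DRH scaled by (10 mm)/d, so U_p = 15.44 × 10/6.000 = 25.7 m³/s.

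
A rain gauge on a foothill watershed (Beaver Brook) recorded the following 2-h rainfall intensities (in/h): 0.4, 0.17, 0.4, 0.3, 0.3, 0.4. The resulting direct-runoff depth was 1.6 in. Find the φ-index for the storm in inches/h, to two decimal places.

φ ≈ 0.20 in/h

Only the 5 blocks with intensity above φ contribute runoff: 0.4, 0.4, 0.3, 0.3, 0.4 in/h.
Σ(I−φ)·Δt = d  ⇒  (0.4+0.4+0.3+0.3+0.4 − 5φ)·2 = 1.6
φ = (1.800 − 1.6/2) / 5 = 0.20 in/h.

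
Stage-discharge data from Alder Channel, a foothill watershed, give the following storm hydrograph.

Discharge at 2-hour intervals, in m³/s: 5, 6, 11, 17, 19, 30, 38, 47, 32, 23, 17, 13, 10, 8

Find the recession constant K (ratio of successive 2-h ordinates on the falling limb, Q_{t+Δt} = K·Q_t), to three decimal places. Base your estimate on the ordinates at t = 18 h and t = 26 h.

K ≈ 0.768

Using the recession-limb readings at t = 18 h and t = 26 h: Q falls from 23 to 8 m³/s over 4 intervals.
K = (Q₂/Q₁)^(1/4) = (8/23)^(1/4) = 0.768.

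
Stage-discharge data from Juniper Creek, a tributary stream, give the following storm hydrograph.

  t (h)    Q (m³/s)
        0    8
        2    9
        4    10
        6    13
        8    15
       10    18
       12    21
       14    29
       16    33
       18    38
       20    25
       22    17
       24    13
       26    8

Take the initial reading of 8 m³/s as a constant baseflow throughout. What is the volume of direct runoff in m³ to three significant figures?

Direct-runoff ordinates (Q − Q_b): 0.0, 1.0, 2.0, 5.0, 7.0, 10.0, 13.0, 21.0, 25.0, 30.0, 17.0, 9.0, 5.0, 0.0 m³/s.
ΣQ_DR = 145.0 m³/s.
With Δt = 2 h = 7200 s, V = ΣQ_DR · Δt = 145.0 × 7200 = 1.04 × 10^6 m³.

V ≈ 1.04 × 10^6 m³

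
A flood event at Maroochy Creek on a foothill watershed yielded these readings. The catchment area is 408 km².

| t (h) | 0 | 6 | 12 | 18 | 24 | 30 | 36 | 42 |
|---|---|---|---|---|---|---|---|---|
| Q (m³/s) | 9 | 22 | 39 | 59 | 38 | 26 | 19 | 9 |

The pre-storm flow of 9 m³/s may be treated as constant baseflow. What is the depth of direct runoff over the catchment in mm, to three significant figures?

Direct runoff: 0.0, 13.0, 30.0, 50.0, 29.0, 17.0, 10.0, 0.0 m³/s; ΣQ_DR = 149.0 m³/s.
V = ΣQ_DR · Δt = 149.0 × 21600 s = 3.218 × 10^6 m³.
Over A = 408 km², depth = V / A = 7.89 mm.

d ≈ 7.89 mm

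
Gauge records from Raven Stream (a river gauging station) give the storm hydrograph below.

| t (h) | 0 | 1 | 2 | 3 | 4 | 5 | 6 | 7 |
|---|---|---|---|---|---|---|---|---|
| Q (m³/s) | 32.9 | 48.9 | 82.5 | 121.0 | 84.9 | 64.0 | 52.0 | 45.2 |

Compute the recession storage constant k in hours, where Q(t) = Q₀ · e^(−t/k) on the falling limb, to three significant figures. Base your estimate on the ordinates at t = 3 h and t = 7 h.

On the falling limb, Q drops from 121.0 to 45.2 m³/s between t = 3 h and t = 7 h (Δt = 4 h).
k = −Δt / ln(Q₂/Q₁) = −4 / ln(45.2/121.0) = 4.06 h.

k ≈ 4.06 h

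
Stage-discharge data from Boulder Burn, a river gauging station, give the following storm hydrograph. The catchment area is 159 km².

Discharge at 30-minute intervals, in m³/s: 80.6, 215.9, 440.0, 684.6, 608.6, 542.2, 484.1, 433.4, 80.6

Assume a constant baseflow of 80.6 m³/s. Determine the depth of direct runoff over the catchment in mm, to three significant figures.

d ≈ 32.2 mm

Direct runoff: 0.0, 135.3, 359.4, 604.0, 528.0, 461.6, 403.5, 352.8, 0.0 m³/s; ΣQ_DR = 2845 m³/s.
V = ΣQ_DR · Δt = 2845 × 1800 s = 5.120 × 10^6 m³.
Over A = 159 km², depth = V / A = 32.2 mm.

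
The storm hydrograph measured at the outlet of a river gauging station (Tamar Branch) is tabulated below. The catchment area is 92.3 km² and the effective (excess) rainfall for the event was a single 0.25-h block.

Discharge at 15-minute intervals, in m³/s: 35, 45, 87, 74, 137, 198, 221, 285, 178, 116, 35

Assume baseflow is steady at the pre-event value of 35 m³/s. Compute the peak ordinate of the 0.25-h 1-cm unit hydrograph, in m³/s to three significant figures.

U_p ≈ 250 m³/s

Direct runoff: 0.0, 10.0, 52.0, 39.0, 102.0, 163.0, 186.0, 250.0, 143.0, 81.0, 0.0 m³/s; ΣQ_DR = 1026 m³/s, peak = 250.0 m³/s.
Runoff depth d = ΣQ_DR·Δt / A = 1026 × 900 / (92.3 km²) = 10.00 mm.
The 1-cm UH is the DRH scaled by (10 mm)/d, so U_p = 250.0 × 10/10.00 = 250 m³/s.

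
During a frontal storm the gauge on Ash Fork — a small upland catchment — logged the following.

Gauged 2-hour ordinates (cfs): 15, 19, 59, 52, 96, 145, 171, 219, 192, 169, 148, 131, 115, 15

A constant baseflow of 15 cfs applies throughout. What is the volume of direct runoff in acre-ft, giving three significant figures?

V ≈ 221 acre-ft

Direct-runoff ordinates (Q − Q_b): 0.0, 4.0, 44.0, 37.0, 81.0, 130.0, 156.0, 204.0, 177.0, 154.0, 133.0, 116.0, 100.0, 0.0 cfs.
ΣQ_DR = 1336 cfs.
With Δt = 2 h = 7200 s, V = ΣQ_DR · Δt = 1336 × 7200 = 9.62 × 10^6 ft³ = 221 acre-ft.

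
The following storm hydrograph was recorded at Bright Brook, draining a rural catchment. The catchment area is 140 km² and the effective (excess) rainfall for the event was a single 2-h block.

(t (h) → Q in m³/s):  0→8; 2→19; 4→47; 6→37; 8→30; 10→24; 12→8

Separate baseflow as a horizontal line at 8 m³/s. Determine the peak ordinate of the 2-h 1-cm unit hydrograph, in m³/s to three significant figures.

U_p ≈ 64.8 m³/s

Direct runoff: 0.0, 11.0, 39.0, 29.0, 22.0, 16.0, 0.0 m³/s; ΣQ_DR = 117.0 m³/s, peak = 39.0 m³/s.
Runoff depth d = ΣQ_DR·Δt / A = 117.0 × 7200 / (140 km²) = 6.017 mm.
The 1-cm UH is the DRH scaled by (10 mm)/d, so U_p = 39.0 × 10/6.017 = 64.8 m³/s.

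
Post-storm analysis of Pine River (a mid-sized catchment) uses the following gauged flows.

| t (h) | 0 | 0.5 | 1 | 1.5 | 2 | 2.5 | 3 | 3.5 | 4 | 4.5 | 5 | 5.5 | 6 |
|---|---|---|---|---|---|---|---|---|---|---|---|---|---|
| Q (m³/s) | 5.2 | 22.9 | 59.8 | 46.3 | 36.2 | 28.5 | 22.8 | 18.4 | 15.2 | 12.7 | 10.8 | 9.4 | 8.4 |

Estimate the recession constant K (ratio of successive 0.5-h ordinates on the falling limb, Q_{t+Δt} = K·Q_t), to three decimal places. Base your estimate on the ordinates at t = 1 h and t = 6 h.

K ≈ 0.822

Using the recession-limb readings at t = 1 h and t = 6 h: Q falls from 59.8 to 8.4 m³/s over 10 intervals.
K = (Q₂/Q₁)^(1/10) = (8.4/59.8)^(1/10) = 0.822.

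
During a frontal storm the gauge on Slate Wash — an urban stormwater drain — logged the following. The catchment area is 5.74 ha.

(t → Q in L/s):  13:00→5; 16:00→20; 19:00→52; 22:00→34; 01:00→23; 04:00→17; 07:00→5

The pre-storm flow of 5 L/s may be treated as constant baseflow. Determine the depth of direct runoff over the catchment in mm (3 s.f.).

d ≈ 22.8 mm

Direct runoff: 0.0, 15.0, 47.0, 29.0, 18.0, 12.0, 0.0 L/s; ΣQ_DR = 121.0 L/s.
V = ΣQ_DR · Δt = 121.0 × 10800 s = 1.307 × 10^6 L.
Over A = 5.74 ha, depth = V / A = 22.8 mm.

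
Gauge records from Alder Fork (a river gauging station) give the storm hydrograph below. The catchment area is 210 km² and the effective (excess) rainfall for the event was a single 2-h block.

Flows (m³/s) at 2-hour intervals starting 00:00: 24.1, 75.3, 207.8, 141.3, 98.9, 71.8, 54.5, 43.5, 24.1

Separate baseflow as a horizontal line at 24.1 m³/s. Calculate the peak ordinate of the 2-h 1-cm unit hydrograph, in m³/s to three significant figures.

Direct runoff: 0.0, 51.2, 183.7, 117.2, 74.8, 47.7, 30.4, 19.4, 0.0 m³/s; ΣQ_DR = 524.4 m³/s, peak = 183.7 m³/s.
Runoff depth d = ΣQ_DR·Δt / A = 524.4 × 7200 / (210 km²) = 17.98 mm.
The 1-cm UH is the DRH scaled by (10 mm)/d, so U_p = 183.7 × 10/17.98 = 102 m³/s.

U_p ≈ 102 m³/s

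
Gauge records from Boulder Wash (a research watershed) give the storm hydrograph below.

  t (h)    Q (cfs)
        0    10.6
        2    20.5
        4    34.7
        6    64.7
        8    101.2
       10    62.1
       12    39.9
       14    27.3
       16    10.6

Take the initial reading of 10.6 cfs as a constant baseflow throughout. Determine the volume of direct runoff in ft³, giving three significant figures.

V ≈ 1.99 × 10^6 ft³

Direct-runoff ordinates (Q − Q_b): 0.0, 9.9, 24.1, 54.1, 90.6, 51.5, 29.3, 16.7, 0.0 cfs.
ΣQ_DR = 276.2 cfs.
With Δt = 2 h = 7200 s, V = ΣQ_DR · Δt = 276.2 × 7200 = 1.99 × 10^6 ft³.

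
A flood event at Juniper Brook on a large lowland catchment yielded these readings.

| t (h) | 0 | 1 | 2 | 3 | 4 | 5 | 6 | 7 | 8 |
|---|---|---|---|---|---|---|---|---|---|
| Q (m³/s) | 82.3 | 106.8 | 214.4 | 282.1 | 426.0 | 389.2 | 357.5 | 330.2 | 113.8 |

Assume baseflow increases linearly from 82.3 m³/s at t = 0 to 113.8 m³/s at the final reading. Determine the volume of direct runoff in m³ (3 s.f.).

V ≈ 5.11 × 10^6 m³

Direct-runoff ordinates (Q − Q_b): 0.00, 20.56, 124.22, 187.99, 327.95, 287.21, 251.57, 220.34, 0.00 m³/s.
ΣQ_DR = 1420 m³/s.
With Δt = 1 h = 3600 s, V = ΣQ_DR · Δt = 1420 × 3600 = 5.11 × 10^6 m³.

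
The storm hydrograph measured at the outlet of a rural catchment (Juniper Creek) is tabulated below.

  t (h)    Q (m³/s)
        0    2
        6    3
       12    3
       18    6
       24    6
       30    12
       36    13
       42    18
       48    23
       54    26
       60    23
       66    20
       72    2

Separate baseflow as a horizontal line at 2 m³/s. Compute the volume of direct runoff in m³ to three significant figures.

V ≈ 2.83 × 10^6 m³

Direct-runoff ordinates (Q − Q_b): 0.0, 1.0, 1.0, 4.0, 4.0, 10.0, 11.0, 16.0, 21.0, 24.0, 21.0, 18.0, 0.0 m³/s.
ΣQ_DR = 131.0 m³/s.
With Δt = 6 h = 21600 s, V = ΣQ_DR · Δt = 131.0 × 21600 = 2.83 × 10^6 m³.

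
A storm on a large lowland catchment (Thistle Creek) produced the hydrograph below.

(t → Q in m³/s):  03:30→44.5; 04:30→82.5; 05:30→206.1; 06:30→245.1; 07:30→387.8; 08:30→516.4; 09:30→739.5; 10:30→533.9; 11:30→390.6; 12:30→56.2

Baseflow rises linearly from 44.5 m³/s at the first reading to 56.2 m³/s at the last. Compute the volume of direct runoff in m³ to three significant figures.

Direct-runoff ordinates (Q − Q_b): 0.00, 36.70, 159.00, 196.70, 338.10, 465.40, 687.20, 480.30, 335.70, 0.00 m³/s.
ΣQ_DR = 2699 m³/s.
With Δt = 1 h = 3600 s, V = ΣQ_DR · Δt = 2699 × 3600 = 9.72 × 10^6 m³.

V ≈ 9.72 × 10^6 m³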